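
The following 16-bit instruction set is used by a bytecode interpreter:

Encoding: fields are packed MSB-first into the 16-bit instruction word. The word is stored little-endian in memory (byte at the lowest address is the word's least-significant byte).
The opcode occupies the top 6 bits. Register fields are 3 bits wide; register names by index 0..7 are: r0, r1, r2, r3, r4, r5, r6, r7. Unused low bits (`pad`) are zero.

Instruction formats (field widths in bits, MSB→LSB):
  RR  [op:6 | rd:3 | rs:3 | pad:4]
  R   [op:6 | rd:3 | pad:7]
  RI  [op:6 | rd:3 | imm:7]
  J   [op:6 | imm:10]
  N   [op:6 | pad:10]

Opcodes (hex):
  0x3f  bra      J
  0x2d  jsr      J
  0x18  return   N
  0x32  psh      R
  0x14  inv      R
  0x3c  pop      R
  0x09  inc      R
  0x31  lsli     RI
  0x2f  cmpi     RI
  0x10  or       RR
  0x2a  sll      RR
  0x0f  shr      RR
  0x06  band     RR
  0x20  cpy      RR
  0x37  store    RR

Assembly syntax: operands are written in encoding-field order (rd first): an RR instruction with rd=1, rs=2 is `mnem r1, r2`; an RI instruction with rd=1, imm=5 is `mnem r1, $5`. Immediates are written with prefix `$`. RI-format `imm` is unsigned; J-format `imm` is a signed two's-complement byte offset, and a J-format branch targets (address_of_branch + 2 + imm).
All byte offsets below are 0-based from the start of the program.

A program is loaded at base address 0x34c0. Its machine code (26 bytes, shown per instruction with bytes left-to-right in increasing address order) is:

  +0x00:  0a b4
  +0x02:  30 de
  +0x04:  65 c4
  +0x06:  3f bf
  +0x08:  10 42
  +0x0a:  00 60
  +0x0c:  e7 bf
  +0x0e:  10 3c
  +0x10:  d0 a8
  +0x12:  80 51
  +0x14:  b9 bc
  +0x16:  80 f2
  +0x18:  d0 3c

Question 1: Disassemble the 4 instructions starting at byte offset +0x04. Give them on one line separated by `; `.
lsli r0, $101; cmpi r6, $63; or r4, r1; return

off 0x04: read 65 c4 as little → 0xc465
  opcode bits[15:10]=0x31: lsli/RI
  rd: (w>>7)&0x7=0x0 → r0
  imm: (w>>0)&0x7f=0x65 → $101
off 0x06: read 3f bf as little → 0xbf3f
  opcode bits[15:10]=0x2f: cmpi/RI
  rd: (w>>7)&0x7=0x6 → r6
  imm: (w>>0)&0x7f=0x3f → $63
off 0x08: read 10 42 as little → 0x4210
  opcode bits[15:10]=0x10: or/RR
  rd: (w>>7)&0x7=0x4 → r4
  rs: (w>>4)&0x7=0x1 → r1
off 0x0a: read 00 60 as little → 0x6000
  opcode bits[15:10]=0x18: return/N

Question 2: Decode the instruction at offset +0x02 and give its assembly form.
store r4, r3

off 0x02: read 30 de as little → 0xde30
  opcode bits[15:10]=0x37: store/RR
  [9:7] rd=4 = r4
  [6:4] rs=3 = r3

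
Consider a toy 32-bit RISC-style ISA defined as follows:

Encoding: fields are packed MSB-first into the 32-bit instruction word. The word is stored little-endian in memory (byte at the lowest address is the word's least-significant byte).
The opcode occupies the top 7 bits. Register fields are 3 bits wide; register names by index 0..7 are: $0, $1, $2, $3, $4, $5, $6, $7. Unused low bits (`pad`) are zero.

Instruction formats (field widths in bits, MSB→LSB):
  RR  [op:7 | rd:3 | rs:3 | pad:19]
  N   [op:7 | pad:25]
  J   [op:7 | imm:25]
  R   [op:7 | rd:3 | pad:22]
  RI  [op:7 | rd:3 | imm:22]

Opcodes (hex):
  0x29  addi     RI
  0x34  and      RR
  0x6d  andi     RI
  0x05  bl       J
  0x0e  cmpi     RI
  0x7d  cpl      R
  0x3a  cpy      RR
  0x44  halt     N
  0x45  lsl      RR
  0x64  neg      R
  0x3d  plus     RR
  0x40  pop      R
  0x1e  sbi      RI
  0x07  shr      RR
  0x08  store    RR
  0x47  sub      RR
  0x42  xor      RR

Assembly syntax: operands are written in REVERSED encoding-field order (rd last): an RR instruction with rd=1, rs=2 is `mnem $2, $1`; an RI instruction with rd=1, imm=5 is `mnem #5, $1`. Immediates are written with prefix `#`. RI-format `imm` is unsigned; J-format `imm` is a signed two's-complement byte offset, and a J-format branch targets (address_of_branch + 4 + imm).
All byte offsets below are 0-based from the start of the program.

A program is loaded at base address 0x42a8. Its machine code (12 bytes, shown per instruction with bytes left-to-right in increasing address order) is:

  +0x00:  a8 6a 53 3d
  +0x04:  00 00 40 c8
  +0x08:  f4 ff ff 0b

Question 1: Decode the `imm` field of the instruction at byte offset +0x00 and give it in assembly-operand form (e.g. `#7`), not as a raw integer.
#1272488

@+00  little-endian(a8 6a 53 3d) = 0x3d536aa8
  top 7b → 0x1e → sbi [RI]
  rd: (w>>22)&0x7=0x5 → $5
  imm: (w>>0)&0x3fffff=0x136aa8 → #1272488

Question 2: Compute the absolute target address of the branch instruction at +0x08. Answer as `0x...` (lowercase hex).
[08] f4 ff ff 0b → 0x0bfffff4
  op=0x0bfffff4>>25=0x5 ⇒ bl (J)
  imm@[24:0]=0x1fffff4 (s25→-12) ⇒ #-12
  target = base 0x42a8 + off 0x08 + 4 + imm -12 = 0x42a8

0x42a8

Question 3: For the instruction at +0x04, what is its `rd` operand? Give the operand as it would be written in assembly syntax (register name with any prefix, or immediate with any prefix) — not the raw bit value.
$1

+0x04: 00 00 40 c8 ⇒ word 0xc8400000 (little)
  opcode bits[31:25]=0x64: neg/R
  [24:22] rd=1 = $1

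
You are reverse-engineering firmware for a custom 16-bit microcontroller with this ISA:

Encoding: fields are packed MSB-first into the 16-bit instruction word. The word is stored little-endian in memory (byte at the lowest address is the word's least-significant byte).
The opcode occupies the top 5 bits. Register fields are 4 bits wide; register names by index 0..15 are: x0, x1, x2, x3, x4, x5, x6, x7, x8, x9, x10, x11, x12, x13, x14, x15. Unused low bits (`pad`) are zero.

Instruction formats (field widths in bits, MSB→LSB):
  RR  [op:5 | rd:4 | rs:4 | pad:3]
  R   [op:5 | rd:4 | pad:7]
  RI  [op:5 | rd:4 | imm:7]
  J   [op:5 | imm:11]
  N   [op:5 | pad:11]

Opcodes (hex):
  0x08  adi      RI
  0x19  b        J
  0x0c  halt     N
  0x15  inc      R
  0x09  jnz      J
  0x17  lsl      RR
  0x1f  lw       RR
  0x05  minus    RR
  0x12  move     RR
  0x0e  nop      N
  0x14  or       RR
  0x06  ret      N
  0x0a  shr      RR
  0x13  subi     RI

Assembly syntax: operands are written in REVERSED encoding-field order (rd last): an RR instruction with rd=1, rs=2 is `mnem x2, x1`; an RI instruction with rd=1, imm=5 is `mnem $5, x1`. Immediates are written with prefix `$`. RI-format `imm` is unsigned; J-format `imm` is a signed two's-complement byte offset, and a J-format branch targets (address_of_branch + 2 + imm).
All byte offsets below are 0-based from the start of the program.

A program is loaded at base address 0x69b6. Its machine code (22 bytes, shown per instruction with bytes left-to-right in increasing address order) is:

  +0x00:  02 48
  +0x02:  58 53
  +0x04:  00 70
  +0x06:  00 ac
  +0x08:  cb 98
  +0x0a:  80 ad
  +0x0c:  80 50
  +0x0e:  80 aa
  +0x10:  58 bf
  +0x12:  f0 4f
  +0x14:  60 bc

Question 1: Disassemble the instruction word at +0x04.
nop

@+04  little-endian(00 70) = 0x7000
  top 5b → 0xe → nop [N]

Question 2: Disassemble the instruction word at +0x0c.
shr x0, x1

@+0c  little-endian(80 50) = 0x5080
  top 5b → 0xa → shr [RR]
  rd@[10:7]=0x1 ⇒ x1
  rs@[6:3]=0x0 ⇒ x0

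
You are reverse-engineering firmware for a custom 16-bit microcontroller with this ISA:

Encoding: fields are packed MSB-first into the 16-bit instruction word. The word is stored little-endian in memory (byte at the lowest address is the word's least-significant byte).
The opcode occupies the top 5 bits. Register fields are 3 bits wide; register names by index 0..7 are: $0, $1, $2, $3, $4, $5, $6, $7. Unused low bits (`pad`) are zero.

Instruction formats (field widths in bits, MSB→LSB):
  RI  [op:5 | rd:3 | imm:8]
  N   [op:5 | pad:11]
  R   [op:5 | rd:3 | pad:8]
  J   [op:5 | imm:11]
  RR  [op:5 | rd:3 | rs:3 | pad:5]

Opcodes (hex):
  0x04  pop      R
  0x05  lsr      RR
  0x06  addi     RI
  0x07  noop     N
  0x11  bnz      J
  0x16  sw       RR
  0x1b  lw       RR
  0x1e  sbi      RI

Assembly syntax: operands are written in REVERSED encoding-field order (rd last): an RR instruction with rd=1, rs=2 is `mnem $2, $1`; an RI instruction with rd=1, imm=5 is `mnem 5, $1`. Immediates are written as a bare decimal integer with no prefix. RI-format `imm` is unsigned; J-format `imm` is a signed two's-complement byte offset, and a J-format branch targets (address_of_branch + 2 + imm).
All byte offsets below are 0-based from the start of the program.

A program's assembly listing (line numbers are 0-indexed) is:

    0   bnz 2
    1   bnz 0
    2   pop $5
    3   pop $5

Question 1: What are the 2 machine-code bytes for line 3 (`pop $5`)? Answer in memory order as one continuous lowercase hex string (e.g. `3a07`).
line 3 (pop): pack op=0x4:5|rd=5:3|pad=0:8 = 0x2500; little→ 00 25

0025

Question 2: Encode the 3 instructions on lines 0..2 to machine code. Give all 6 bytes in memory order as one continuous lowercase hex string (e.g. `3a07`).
028800880025

0. bnz fields op=0x11:5|imm=2:11 → word 8802h → 02 88
1. bnz fields op=0x11:5|imm=0:11 → word 8800h → 00 88
2. pop fields op=0x4:5|rd=5:3|pad=0:8 → word 2500h → 00 25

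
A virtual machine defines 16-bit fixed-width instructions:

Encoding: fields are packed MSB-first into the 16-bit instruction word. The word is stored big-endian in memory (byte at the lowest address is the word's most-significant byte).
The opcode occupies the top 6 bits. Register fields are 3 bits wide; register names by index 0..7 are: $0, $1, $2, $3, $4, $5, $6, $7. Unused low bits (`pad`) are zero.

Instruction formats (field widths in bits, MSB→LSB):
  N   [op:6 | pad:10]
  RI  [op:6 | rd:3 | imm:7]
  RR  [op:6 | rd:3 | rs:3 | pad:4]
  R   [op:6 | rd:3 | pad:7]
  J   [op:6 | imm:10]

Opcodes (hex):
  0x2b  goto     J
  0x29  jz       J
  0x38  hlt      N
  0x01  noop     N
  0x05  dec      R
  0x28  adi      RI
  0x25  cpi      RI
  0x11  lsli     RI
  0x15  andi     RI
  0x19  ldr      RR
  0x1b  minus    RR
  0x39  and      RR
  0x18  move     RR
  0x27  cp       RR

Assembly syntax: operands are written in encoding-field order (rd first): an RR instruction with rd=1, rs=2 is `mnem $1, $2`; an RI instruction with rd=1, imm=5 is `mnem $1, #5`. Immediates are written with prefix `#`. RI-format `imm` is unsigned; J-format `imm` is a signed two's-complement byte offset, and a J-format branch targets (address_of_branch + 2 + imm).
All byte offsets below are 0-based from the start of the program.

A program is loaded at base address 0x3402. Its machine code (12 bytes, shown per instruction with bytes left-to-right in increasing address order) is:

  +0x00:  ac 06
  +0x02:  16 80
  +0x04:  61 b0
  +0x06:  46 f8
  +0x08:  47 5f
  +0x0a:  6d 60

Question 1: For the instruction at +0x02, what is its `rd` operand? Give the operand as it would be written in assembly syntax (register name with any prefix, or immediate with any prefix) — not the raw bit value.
$5

+0x02: 16 80 ⇒ word 0x1680 (big)
  top 6b → 0x5 → dec [R]
  rd: (w>>7)&0x7=0x5 → $5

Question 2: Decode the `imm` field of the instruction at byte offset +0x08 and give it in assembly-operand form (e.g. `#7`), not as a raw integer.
#95

[08] 47 5f → 0x475f
  opcode bits[15:10]=0x11: lsli/RI
  [9:7] rd=6 = $6
  [6:0] imm=95 = #95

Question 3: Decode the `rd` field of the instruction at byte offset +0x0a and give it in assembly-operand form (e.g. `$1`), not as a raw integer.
$2

[0a] 6d 60 → 0x6d60
  top 6b → 0x1b → minus [RR]
  rd: (w>>7)&0x7=0x2 → $2
  rs: (w>>4)&0x7=0x6 → $6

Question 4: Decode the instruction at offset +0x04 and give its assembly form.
off 0x04: read 61 b0 as big → 0x61b0
  top 6b → 0x18 → move [RR]
  [9:7] rd=3 = $3
  [6:4] rs=3 = $3

move $3, $3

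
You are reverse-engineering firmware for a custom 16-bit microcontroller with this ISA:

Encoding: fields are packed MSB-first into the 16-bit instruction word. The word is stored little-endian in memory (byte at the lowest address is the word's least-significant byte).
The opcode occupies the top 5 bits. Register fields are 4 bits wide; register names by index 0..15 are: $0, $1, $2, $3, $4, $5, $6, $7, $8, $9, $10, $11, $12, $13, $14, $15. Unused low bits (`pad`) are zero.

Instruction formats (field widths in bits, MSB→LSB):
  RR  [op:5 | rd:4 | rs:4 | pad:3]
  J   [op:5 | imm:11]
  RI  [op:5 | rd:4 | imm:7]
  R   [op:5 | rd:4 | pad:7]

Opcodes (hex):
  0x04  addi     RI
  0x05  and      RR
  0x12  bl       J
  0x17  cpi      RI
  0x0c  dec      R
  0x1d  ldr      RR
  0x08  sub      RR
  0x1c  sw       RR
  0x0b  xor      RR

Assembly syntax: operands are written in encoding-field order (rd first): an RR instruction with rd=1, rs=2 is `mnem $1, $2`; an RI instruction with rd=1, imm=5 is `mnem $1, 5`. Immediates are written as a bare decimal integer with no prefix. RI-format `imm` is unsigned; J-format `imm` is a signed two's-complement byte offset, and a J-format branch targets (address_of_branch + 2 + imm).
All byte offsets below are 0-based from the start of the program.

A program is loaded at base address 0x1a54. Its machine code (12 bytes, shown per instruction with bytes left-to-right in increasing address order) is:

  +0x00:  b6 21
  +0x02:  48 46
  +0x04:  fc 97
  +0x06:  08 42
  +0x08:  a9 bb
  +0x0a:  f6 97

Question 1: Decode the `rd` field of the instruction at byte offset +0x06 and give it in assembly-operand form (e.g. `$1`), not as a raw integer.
$4

@+06  little-endian(08 42) = 0x4208
  top 5b → 0x8 → sub [RR]
  [10:7] rd=4 = $4
  [6:3] rs=1 = $1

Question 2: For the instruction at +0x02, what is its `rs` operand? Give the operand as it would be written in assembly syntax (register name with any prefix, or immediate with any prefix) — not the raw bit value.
$9

[02] 48 46 → 0x4648
  top 5b → 0x8 → sub [RR]
  [10:7] rd=12 = $12
  [6:3] rs=9 = $9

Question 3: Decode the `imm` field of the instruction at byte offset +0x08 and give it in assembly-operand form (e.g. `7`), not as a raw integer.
41

[08] a9 bb → 0xbba9
  op=0xbba9>>11=0x17 ⇒ cpi (RI)
  [10:7] rd=7 = $7
  [6:0] imm=41 = 41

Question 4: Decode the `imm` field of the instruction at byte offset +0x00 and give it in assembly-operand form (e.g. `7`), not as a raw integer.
54

@+00  little-endian(b6 21) = 0x21b6
  opcode bits[15:11]=0x4: addi/RI
  rd: (w>>7)&0xf=0x3 → $3
  imm: (w>>0)&0x7f=0x36 → 54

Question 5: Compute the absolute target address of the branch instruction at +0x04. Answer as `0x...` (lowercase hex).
0x1a56

+0x04: fc 97 ⇒ word 0x97fc (little)
  op=0x97fc>>11=0x12 ⇒ bl (J)
  imm: (w>>0)&0x7ff=0x7fc (s11→-4) → -4
  target = base 0x1a54 + off 0x04 + 2 + imm -4 = 0x1a56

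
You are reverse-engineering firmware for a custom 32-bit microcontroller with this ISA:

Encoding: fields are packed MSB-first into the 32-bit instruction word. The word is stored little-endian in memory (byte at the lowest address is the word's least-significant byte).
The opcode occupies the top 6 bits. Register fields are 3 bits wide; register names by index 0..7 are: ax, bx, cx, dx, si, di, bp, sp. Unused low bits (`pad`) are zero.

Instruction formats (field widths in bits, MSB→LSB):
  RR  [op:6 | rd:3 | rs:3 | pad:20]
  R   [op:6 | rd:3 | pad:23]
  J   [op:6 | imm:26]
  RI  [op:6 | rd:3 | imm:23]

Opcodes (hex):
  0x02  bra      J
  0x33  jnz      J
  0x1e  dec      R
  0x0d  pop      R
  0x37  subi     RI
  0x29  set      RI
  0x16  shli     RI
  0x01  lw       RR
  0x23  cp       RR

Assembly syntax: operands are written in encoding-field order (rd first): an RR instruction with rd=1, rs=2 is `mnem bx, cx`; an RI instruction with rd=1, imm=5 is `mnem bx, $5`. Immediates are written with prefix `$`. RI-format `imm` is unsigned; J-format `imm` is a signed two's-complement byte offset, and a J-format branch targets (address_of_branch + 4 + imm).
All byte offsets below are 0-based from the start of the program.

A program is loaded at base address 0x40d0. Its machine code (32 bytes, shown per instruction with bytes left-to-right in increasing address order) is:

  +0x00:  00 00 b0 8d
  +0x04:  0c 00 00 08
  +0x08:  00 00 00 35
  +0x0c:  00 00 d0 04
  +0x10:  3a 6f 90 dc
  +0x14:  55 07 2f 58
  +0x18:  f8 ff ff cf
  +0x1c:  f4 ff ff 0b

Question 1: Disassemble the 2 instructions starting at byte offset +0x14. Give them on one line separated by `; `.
[14] 55 07 2f 58 → 0x582f0755
  op=0x582f0755>>26=0x16 ⇒ shli (RI)
  rd@[25:23]=0x0 ⇒ ax
  imm@[22:0]=0x2f0755 ⇒ $3082069
[18] f8 ff ff cf → 0xcffffff8
  op=0xcffffff8>>26=0x33 ⇒ jnz (J)
  imm@[25:0]=0x3fffff8 (s26→-8) ⇒ $-8

shli ax, $3082069; jnz $-8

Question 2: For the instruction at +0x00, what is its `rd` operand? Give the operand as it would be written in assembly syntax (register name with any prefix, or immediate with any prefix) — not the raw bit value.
@+00  little-endian(00 00 b0 8d) = 0x8db00000
  top 6b → 0x23 → cp [RR]
  [25:23] rd=3 = dx
  [22:20] rs=3 = dx

dx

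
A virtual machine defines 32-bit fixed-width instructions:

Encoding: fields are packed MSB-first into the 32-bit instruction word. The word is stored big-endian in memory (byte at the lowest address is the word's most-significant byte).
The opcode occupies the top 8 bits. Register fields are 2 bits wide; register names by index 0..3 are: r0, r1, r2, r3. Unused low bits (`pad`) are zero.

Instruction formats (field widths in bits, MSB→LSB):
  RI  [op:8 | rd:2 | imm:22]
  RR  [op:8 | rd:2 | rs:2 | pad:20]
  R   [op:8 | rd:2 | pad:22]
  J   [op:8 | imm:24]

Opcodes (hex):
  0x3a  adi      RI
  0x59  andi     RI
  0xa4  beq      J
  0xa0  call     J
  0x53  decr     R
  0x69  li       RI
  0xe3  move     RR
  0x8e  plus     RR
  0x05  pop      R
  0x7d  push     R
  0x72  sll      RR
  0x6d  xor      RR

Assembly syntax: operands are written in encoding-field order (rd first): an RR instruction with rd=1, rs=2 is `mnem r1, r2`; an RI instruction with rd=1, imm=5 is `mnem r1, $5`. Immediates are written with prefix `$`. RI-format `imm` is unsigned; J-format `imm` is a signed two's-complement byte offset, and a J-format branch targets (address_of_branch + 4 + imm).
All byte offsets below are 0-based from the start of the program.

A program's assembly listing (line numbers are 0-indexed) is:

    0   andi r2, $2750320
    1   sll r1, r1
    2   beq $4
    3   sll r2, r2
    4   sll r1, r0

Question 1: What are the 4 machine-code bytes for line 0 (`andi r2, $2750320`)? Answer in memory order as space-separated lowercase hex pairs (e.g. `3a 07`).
59 a9 f7 70

line 0 (andi): pack op=0x59:8|rd=2:2|imm=2750320:22 = 0x59a9f770; big→ 59 a9 f7 70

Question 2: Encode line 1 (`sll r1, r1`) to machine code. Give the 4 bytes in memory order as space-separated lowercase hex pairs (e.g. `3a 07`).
1. sll fields op=0x72:8|rd=1:2|rs=1:2|pad=0:20 → word 72500000h → 72 50 00 00

72 50 00 00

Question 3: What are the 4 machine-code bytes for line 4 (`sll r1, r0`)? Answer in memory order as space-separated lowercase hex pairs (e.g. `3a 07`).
72 40 00 00

L4: sll op=0x72:8|rd=1:2|rs=0:2|pad=0:20 ⇒ 0x72400000 ⇒ big 72 40 00 00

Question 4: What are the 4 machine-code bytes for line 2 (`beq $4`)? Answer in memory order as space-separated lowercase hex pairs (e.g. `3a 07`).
line 2 (beq): pack op=0xa4:8|imm=4:24 = 0xa4000004; big→ a4 00 00 04

a4 00 00 04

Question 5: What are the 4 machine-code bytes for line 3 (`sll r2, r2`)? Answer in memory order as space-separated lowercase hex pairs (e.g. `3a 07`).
line 3 (sll): pack op=0x72:8|rd=2:2|rs=2:2|pad=0:20 = 0x72a00000; big→ 72 a0 00 00

72 a0 00 00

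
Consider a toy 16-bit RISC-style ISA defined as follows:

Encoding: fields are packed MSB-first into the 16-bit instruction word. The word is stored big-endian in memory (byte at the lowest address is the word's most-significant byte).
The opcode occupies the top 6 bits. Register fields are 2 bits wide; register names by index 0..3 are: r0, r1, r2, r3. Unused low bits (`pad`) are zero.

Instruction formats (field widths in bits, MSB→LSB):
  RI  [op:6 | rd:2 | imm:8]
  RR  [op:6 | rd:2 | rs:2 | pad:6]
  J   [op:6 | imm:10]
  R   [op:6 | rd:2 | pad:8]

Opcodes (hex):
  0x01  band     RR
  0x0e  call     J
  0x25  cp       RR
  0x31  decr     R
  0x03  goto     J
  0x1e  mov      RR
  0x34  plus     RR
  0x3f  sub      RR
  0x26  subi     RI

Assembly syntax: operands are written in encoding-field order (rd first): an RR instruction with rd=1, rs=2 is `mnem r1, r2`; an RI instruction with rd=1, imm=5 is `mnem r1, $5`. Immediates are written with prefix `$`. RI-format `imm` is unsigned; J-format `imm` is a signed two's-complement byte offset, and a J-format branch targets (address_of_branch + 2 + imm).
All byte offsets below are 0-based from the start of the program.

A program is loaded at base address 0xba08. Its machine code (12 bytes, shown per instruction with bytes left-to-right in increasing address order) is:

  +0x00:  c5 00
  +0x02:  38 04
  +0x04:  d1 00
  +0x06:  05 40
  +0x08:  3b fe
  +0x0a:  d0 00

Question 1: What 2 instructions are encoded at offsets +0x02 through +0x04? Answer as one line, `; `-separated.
call $4; plus r1, r0

off 0x02: read 38 04 as big → 0x3804
  op=0x3804>>10=0xe ⇒ call (J)
  imm: (w>>0)&0x3ff=0x4 → $4
off 0x04: read d1 00 as big → 0xd100
  op=0xd100>>10=0x34 ⇒ plus (RR)
  rd: (w>>8)&0x3=0x1 → r1
  rs: (w>>6)&0x3=0x0 → r0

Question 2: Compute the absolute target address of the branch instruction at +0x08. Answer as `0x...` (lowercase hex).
0xba10

@+08  big-endian(3b fe) = 0x3bfe
  op=0x3bfe>>10=0xe ⇒ call (J)
  imm: (w>>0)&0x3ff=0x3fe (s10→-2) → $-2
  target = base 0xba08 + off 0x08 + 2 + imm -2 = 0xba10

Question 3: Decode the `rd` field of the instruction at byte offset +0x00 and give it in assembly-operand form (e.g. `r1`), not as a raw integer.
r1

off 0x00: read c5 00 as big → 0xc500
  op=0xc500>>10=0x31 ⇒ decr (R)
  rd@[9:8]=0x1 ⇒ r1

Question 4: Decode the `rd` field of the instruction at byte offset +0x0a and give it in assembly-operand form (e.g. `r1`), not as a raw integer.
[0a] d0 00 → 0xd000
  opcode bits[15:10]=0x34: plus/RR
  [9:8] rd=0 = r0
  [7:6] rs=0 = r0

r0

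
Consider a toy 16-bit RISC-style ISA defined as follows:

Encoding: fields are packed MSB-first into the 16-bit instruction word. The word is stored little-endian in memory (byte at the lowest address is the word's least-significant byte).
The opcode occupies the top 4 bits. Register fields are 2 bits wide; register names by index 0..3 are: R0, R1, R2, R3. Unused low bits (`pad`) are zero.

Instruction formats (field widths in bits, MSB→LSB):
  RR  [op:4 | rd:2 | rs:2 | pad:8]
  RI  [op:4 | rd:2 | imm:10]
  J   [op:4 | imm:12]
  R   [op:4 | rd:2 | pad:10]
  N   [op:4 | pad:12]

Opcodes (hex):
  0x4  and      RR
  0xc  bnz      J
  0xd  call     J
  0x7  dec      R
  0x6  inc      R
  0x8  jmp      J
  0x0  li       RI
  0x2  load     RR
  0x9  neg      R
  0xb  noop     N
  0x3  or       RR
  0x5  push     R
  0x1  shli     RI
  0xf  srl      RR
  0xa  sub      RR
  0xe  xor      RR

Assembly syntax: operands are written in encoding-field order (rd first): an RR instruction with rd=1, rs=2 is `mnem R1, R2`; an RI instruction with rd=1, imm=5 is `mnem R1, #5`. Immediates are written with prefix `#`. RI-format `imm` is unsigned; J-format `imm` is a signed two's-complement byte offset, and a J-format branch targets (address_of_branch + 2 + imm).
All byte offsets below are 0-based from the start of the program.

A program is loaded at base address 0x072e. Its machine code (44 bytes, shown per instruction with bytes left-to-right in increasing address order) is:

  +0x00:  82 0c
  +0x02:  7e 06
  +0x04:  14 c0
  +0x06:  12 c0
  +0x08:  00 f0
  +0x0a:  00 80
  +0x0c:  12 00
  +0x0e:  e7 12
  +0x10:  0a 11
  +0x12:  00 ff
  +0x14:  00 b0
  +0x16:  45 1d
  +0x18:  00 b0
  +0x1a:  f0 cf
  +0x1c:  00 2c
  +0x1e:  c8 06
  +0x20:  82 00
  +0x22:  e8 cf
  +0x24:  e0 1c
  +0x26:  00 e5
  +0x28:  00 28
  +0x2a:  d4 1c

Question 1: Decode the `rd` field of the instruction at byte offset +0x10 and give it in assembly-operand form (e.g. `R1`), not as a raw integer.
R0

[10] 0a 11 → 0x110a
  op=0x110a>>12=0x1 ⇒ shli (RI)
  [11:10] rd=0 = R0
  [9:0] imm=266 = #266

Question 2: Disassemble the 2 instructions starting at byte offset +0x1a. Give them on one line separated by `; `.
[1a] f0 cf → 0xcff0
  top 4b → 0xc → bnz [J]
  [11:0] imm=4080 (s12→-16) = #-16
[1c] 00 2c → 0x2c00
  top 4b → 0x2 → load [RR]
  [11:10] rd=3 = R3
  [9:8] rs=0 = R0

bnz #-16; load R3, R0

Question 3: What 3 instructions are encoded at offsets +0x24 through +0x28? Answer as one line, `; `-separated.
+0x24: e0 1c ⇒ word 0x1ce0 (little)
  top 4b → 0x1 → shli [RI]
  rd@[11:10]=0x3 ⇒ R3
  imm@[9:0]=0xe0 ⇒ #224
+0x26: 00 e5 ⇒ word 0xe500 (little)
  top 4b → 0xe → xor [RR]
  rd@[11:10]=0x1 ⇒ R1
  rs@[9:8]=0x1 ⇒ R1
+0x28: 00 28 ⇒ word 0x2800 (little)
  top 4b → 0x2 → load [RR]
  rd@[11:10]=0x2 ⇒ R2
  rs@[9:8]=0x0 ⇒ R0

shli R3, #224; xor R1, R1; load R2, R0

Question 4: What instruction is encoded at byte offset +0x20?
li R0, #130

@+20  little-endian(82 00) = 0x0082
  top 4b → 0x0 → li [RI]
  rd@[11:10]=0x0 ⇒ R0
  imm@[9:0]=0x82 ⇒ #130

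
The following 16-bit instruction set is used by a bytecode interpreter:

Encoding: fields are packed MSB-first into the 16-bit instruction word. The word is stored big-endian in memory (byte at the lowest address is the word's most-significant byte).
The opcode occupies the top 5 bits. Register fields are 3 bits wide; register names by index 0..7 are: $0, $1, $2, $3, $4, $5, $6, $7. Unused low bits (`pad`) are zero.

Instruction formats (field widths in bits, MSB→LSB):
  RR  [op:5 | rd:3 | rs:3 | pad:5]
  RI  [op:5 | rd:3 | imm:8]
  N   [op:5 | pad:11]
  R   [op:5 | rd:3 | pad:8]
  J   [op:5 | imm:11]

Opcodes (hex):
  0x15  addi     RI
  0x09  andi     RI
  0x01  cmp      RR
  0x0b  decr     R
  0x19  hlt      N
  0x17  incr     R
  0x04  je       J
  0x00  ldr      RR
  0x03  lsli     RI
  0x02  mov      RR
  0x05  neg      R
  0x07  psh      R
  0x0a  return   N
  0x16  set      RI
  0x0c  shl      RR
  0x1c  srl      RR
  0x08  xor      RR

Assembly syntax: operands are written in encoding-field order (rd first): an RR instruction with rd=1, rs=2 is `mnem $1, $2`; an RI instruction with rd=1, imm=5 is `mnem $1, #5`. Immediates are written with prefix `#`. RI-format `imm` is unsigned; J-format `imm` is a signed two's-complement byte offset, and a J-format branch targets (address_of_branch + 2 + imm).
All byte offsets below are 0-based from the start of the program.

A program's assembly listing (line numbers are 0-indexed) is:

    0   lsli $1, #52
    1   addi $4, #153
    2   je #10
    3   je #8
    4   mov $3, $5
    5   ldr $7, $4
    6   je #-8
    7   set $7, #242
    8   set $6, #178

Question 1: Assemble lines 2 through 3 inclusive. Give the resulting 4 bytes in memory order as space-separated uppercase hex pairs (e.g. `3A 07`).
2. je fields op=0x4:5|imm=10:11 → word 200ah → 20 0a
3. je fields op=0x4:5|imm=8:11 → word 2008h → 20 08

20 0A 20 08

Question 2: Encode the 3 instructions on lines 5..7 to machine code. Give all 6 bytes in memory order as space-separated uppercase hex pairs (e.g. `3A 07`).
07 80 27 F8 B7 F2

5. ldr fields op=0x0:5|rd=7:3|rs=4:3|pad=0:5 → word 0780h → 07 80
6. je fields op=0x4:5|imm=-8:11 → word 27f8h → 27 f8
7. set fields op=0x16:5|rd=7:3|imm=242:8 → word b7f2h → b7 f2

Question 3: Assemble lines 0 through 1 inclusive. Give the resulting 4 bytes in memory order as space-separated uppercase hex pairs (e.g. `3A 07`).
19 34 AC 99

0. lsli fields op=0x3:5|rd=1:3|imm=52:8 → word 1934h → 19 34
1. addi fields op=0x15:5|rd=4:3|imm=153:8 → word ac99h → ac 99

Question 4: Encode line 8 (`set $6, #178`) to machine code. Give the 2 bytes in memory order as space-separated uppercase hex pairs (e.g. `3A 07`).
B6 B2

L8: set op=0x16:5|rd=6:3|imm=178:8 ⇒ 0xb6b2 ⇒ big b6 b2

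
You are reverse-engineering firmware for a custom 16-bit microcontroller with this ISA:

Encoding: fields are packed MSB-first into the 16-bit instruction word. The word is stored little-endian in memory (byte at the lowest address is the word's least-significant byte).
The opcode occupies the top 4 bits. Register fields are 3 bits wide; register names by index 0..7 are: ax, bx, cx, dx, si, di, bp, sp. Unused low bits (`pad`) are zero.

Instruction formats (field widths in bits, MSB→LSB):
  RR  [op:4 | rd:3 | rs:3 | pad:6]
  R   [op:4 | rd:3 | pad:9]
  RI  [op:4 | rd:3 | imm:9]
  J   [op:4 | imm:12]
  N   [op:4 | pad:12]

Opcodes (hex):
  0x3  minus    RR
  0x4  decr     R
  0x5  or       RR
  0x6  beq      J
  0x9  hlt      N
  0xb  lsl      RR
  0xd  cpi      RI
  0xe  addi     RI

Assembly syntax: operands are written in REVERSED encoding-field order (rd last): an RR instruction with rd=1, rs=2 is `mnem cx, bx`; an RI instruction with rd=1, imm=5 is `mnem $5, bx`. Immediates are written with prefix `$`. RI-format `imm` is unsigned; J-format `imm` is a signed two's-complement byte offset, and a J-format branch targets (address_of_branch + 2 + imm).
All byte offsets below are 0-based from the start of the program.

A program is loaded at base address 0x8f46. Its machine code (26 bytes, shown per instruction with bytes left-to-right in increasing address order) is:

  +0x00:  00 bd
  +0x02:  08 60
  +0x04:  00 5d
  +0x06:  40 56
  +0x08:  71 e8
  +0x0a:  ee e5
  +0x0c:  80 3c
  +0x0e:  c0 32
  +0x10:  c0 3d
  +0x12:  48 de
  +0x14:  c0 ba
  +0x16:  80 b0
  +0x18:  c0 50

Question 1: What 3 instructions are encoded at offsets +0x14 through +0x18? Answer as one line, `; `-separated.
@+14  little-endian(c0 ba) = 0xbac0
  top 4b → 0xb → lsl [RR]
  rd: (w>>9)&0x7=0x5 → di
  rs: (w>>6)&0x7=0x3 → dx
@+16  little-endian(80 b0) = 0xb080
  top 4b → 0xb → lsl [RR]
  rd: (w>>9)&0x7=0x0 → ax
  rs: (w>>6)&0x7=0x2 → cx
@+18  little-endian(c0 50) = 0x50c0
  top 4b → 0x5 → or [RR]
  rd: (w>>9)&0x7=0x0 → ax
  rs: (w>>6)&0x7=0x3 → dx

lsl dx, di; lsl cx, ax; or dx, ax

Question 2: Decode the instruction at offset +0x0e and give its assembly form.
minus dx, bx

[0e] c0 32 → 0x32c0
  op=0x32c0>>12=0x3 ⇒ minus (RR)
  rd@[11:9]=0x1 ⇒ bx
  rs@[8:6]=0x3 ⇒ dx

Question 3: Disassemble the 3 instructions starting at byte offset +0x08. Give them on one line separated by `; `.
@+08  little-endian(71 e8) = 0xe871
  top 4b → 0xe → addi [RI]
  [11:9] rd=4 = si
  [8:0] imm=113 = $113
@+0a  little-endian(ee e5) = 0xe5ee
  top 4b → 0xe → addi [RI]
  [11:9] rd=2 = cx
  [8:0] imm=494 = $494
@+0c  little-endian(80 3c) = 0x3c80
  top 4b → 0x3 → minus [RR]
  [11:9] rd=6 = bp
  [8:6] rs=2 = cx

addi $113, si; addi $494, cx; minus cx, bp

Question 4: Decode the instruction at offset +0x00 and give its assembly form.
[00] 00 bd → 0xbd00
  opcode bits[15:12]=0xb: lsl/RR
  [11:9] rd=6 = bp
  [8:6] rs=4 = si

lsl si, bp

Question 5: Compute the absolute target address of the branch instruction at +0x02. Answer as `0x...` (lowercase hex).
@+02  little-endian(08 60) = 0x6008
  op=0x6008>>12=0x6 ⇒ beq (J)
  [11:0] imm=8 = $8
  target = base 0x8f46 + off 0x02 + 2 + imm 8 = 0x8f52

0x8f52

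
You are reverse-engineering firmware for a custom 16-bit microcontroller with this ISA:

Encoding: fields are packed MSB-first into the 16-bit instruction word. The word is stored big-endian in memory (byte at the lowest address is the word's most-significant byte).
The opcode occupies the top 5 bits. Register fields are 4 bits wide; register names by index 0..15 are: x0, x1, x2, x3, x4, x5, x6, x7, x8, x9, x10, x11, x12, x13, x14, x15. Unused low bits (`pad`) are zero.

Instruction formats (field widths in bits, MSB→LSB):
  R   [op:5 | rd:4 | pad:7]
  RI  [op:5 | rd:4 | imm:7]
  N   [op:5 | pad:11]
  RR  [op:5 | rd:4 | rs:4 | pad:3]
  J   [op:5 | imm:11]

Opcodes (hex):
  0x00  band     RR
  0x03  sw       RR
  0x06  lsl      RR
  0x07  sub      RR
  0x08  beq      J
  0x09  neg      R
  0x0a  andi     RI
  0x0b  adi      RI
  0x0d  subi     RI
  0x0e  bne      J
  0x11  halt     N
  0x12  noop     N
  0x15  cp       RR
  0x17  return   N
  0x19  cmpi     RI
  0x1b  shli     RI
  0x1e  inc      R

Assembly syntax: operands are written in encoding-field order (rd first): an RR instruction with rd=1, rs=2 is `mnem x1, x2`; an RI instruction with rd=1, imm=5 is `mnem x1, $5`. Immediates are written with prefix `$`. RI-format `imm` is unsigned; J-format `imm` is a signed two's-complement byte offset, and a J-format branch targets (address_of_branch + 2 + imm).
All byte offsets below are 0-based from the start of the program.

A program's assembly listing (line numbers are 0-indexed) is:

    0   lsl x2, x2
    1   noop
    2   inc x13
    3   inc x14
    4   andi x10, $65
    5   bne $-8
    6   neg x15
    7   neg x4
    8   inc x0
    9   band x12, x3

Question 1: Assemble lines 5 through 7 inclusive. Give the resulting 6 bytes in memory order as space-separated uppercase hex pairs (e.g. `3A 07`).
77 F8 4F 80 4A 00

line 5 (bne): pack op=0xe:5|imm=-8:11 = 0x77f8; big→ 77 f8
line 6 (neg): pack op=0x9:5|rd=15:4|pad=0:7 = 0x4f80; big→ 4f 80
line 7 (neg): pack op=0x9:5|rd=4:4|pad=0:7 = 0x4a00; big→ 4a 00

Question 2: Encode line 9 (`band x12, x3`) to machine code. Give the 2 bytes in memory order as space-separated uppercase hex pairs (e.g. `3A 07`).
06 18

L9: band op=0x0:5|rd=12:4|rs=3:4|pad=0:3 ⇒ 0x0618 ⇒ big 06 18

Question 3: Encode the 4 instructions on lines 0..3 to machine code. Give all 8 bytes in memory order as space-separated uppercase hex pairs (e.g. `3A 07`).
31 10 90 00 F6 80 F7 00

0. lsl fields op=0x6:5|rd=2:4|rs=2:4|pad=0:3 → word 3110h → 31 10
1. noop fields op=0x12:5|pad=0:11 → word 9000h → 90 00
2. inc fields op=0x1e:5|rd=13:4|pad=0:7 → word f680h → f6 80
3. inc fields op=0x1e:5|rd=14:4|pad=0:7 → word f700h → f7 00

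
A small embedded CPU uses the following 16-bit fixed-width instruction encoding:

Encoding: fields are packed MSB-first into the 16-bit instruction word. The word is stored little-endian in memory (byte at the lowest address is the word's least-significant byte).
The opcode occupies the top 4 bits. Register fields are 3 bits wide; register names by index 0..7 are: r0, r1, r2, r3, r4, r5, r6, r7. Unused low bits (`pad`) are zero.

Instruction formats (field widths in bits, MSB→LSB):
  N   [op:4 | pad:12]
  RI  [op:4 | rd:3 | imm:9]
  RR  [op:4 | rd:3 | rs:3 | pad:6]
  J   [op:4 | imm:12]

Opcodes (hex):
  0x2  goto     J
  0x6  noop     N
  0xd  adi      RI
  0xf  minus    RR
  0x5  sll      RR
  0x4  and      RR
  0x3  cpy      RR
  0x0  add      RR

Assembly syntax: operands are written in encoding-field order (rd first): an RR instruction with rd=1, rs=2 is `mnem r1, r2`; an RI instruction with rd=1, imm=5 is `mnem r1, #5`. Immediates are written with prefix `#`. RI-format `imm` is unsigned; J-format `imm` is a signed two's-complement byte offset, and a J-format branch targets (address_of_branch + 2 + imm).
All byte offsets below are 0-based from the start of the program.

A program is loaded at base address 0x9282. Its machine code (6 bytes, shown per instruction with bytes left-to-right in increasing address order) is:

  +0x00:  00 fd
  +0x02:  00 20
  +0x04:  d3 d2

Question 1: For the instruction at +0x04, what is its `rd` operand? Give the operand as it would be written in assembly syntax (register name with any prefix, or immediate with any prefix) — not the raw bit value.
r1

+0x04: d3 d2 ⇒ word 0xd2d3 (little)
  op=0xd2d3>>12=0xd ⇒ adi (RI)
  [11:9] rd=1 = r1
  [8:0] imm=211 = #211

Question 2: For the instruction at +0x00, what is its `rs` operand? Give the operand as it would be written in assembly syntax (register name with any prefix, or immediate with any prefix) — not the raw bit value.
+0x00: 00 fd ⇒ word 0xfd00 (little)
  top 4b → 0xf → minus [RR]
  [11:9] rd=6 = r6
  [8:6] rs=4 = r4

r4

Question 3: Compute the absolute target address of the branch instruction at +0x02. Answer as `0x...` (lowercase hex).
0x9286

@+02  little-endian(00 20) = 0x2000
  top 4b → 0x2 → goto [J]
  imm: (w>>0)&0xfff=0x0 → #0
  target = base 0x9282 + off 0x02 + 2 + imm 0 = 0x9286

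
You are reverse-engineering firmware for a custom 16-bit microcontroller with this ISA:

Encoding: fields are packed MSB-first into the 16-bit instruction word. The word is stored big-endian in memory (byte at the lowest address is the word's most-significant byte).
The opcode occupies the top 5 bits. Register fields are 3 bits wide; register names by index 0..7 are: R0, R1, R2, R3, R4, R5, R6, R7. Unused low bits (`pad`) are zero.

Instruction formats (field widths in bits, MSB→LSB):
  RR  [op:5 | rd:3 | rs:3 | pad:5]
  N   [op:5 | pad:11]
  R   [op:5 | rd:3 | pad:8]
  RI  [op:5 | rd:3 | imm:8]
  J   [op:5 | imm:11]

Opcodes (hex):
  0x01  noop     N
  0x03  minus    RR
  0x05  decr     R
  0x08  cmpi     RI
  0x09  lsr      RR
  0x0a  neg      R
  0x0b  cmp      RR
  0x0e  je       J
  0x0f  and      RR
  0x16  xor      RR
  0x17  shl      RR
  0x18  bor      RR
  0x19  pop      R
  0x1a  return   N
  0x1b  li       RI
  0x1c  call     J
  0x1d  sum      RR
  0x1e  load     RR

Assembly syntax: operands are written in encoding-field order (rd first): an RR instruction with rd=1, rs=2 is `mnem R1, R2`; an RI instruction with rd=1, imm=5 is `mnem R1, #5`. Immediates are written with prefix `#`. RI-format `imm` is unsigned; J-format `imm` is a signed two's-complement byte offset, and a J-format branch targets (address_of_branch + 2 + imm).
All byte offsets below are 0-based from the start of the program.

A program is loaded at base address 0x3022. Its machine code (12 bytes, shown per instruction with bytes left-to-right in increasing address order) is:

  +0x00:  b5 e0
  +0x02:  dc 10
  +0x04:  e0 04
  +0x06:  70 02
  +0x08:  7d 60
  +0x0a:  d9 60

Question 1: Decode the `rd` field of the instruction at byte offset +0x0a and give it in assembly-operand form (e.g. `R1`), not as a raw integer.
@+0a  big-endian(d9 60) = 0xd960
  top 5b → 0x1b → li [RI]
  rd@[10:8]=0x1 ⇒ R1
  imm@[7:0]=0x60 ⇒ #96

R1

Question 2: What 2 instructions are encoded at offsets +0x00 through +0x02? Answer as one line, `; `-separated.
xor R5, R7; li R4, #16

off 0x00: read b5 e0 as big → 0xb5e0
  top 5b → 0x16 → xor [RR]
  rd@[10:8]=0x5 ⇒ R5
  rs@[7:5]=0x7 ⇒ R7
off 0x02: read dc 10 as big → 0xdc10
  top 5b → 0x1b → li [RI]
  rd@[10:8]=0x4 ⇒ R4
  imm@[7:0]=0x10 ⇒ #16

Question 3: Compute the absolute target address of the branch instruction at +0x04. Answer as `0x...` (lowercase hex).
+0x04: e0 04 ⇒ word 0xe004 (big)
  top 5b → 0x1c → call [J]
  [10:0] imm=4 = #4
  target = base 0x3022 + off 0x04 + 2 + imm 4 = 0x302c

0x302c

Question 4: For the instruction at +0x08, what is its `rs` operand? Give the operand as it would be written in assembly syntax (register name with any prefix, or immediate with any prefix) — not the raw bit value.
[08] 7d 60 → 0x7d60
  top 5b → 0xf → and [RR]
  rd@[10:8]=0x5 ⇒ R5
  rs@[7:5]=0x3 ⇒ R3

R3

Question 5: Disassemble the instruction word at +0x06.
@+06  big-endian(70 02) = 0x7002
  op=0x7002>>11=0xe ⇒ je (J)
  imm@[10:0]=0x2 ⇒ #2

je #2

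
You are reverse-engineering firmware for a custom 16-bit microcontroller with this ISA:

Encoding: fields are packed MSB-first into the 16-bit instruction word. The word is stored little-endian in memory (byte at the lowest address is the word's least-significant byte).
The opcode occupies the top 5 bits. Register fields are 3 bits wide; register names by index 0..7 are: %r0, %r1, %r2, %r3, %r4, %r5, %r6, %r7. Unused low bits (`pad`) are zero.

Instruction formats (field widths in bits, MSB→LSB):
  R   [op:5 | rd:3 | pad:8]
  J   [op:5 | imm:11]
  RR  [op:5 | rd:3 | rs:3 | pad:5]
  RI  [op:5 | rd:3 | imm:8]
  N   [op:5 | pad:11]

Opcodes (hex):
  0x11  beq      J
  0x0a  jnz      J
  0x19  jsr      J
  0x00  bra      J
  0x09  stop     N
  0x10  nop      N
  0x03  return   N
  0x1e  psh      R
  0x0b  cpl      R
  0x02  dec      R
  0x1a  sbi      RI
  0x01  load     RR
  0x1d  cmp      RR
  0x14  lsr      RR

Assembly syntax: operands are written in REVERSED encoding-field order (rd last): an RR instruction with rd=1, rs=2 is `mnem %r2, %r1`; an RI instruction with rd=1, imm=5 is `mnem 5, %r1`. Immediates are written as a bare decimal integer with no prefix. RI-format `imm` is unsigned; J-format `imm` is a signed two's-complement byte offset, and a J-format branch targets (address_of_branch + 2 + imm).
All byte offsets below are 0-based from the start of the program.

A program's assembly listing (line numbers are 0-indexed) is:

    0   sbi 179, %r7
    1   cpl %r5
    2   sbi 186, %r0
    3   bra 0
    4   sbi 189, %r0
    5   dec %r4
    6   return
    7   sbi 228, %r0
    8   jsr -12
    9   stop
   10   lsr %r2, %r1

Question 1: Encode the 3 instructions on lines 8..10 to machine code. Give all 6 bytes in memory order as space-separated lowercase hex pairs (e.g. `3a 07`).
L8: jsr op=0x19:5|imm=-12:11 ⇒ 0xcff4 ⇒ little f4 cf
L9: stop op=0x9:5|pad=0:11 ⇒ 0x4800 ⇒ little 00 48
L10: lsr op=0x14:5|rd=1:3|rs=2:3|pad=0:5 ⇒ 0xa140 ⇒ little 40 a1

f4 cf 00 48 40 a1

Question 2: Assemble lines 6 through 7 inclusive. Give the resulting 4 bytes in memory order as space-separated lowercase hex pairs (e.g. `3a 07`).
line 6 (return): pack op=0x3:5|pad=0:11 = 0x1800; little→ 00 18
line 7 (sbi): pack op=0x1a:5|rd=0:3|imm=228:8 = 0xd0e4; little→ e4 d0

00 18 e4 d0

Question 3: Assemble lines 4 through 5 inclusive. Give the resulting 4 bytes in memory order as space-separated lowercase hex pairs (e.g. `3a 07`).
line 4 (sbi): pack op=0x1a:5|rd=0:3|imm=189:8 = 0xd0bd; little→ bd d0
line 5 (dec): pack op=0x2:5|rd=4:3|pad=0:8 = 0x1400; little→ 00 14

bd d0 00 14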